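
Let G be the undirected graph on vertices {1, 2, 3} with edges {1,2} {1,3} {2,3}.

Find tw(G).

2

A width-2 tree decomposition is:
Bags: B1 = {1, 2, 3}
Tree: (single bag)
With just one bag of size 3, the width is 3 − 1 = 2, so tw(G) ≤ 2. On the other hand G contains the 3-clique {1, 2, 3}. A clique must lie in a single bag of any decomposition, so no decomposition can have width below 2. Therefore the treewidth is 2.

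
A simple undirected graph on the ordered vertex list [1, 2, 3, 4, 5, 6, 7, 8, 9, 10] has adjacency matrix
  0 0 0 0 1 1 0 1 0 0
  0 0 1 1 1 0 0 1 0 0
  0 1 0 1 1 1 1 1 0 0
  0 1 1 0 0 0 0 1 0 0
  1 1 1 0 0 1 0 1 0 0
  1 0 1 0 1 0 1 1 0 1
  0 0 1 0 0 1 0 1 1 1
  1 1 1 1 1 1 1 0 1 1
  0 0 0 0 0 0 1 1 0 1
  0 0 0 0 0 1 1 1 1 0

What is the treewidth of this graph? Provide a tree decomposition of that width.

Each bag holds 4 vertices, so the decomposition has width 3, which upper-bounds the treewidth. Conversely, {1, 5, 6, 8} is a clique of size 4, and the vertices of any clique must share a bag in every tree decomposition; so some bag has ≥ 4 vertices and tw(G) ≥ 3. Combining the bounds, tw(G) = 3.

Treewidth 3.
Bags: B1 = {3, 5, 6, 8}  B2 = {2, 3, 5, 8}  B3 = {3, 6, 7, 8}  B4 = {6, 7, 8, 10}  B5 = {2, 3, 4, 8}  B6 = {7, 8, 9, 10}  B7 = {1, 5, 6, 8}
Tree: B1–B2, B1–B3, B3–B4, B2–B5, B4–B6, B1–B7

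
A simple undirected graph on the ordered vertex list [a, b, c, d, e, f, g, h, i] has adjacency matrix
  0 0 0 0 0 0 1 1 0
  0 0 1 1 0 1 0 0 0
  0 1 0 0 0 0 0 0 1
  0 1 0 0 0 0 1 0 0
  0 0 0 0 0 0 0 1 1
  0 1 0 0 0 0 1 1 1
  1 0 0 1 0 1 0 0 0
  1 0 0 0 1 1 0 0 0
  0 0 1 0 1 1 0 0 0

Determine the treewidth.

3

A width-3 tree decomposition is:
Bags: B1 = {a, d, g, h}  B2 = {d, f, g, h}  B3 = {b, d, f, h}  B4 = {b, e, f, h}  B5 = {b, e, f, i}  B6 = {b, c, e, i}
Tree: B1–B2, B2–B3, B3–B4, B4–B5, B5–B6
Each bag holds 4 vertices, so the decomposition has width 3, which upper-bounds the treewidth. For the lower bound: the 4 vertex sets {a,d,g}, {h}, {f}, {b,c,e,i} are disjoint, each induces a connected subgraph, and every pair is joined by at least one edge of G. Contracting each set to a single vertex therefore yields K_{4} as a minor, and since treewidth is minor-monotone, tw(G) ≥ tw(K_{4}) = 3. The upper and lower bounds meet at 3, so that is the treewidth.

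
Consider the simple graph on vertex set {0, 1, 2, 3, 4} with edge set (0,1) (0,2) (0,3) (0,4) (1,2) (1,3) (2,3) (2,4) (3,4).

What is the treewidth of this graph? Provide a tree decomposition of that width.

Every bag has size at most 4, so the width is 4 − 1 = 3 and tw(G) ≤ 3. For the lower bound, the 4 vertices {0, 1, 2, 3} are pairwise adjacent, and any tree decomposition puts a clique entirely inside one bag — forcing width ≥ 3. Therefore the treewidth is 3.

Treewidth 3.
One such decomposition:
Bags: B1 = {0, 1, 2, 3}  B2 = {0, 2, 3, 4}
Tree: B1–B2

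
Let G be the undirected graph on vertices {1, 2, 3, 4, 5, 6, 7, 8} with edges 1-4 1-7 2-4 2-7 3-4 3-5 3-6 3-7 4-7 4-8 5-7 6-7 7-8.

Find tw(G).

2

A width-2 tree decomposition is:
Bags: B1 = {4, 7, 8}  B2 = {2, 4, 7}  B3 = {1, 4, 7}  B4 = {3, 4, 7}  B5 = {3, 5, 7}  B6 = {3, 6, 7}
Tree: B1–B2, B1–B3, B3–B4, B4–B5, B4–B6
The largest bag has 3 vertices, giving width 2; this decomposition certifies tw(G) ≤ 2. For the lower bound, the 3 vertices {4, 7, 8} are pairwise adjacent, and any tree decomposition puts a clique entirely inside one bag — forcing width ≥ 2. Combining the bounds, tw(G) = 2.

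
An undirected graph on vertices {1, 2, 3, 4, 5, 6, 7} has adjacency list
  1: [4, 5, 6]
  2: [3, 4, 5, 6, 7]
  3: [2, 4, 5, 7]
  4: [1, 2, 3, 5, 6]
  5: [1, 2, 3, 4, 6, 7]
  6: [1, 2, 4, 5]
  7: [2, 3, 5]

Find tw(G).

3

A width-3 tree decomposition is:
Bags: B1 = {2, 3, 4, 5}  B2 = {2, 3, 5, 7}  B3 = {2, 4, 5, 6}  B4 = {1, 4, 5, 6}
Tree: B1–B2, B1–B3, B3–B4
Each bag holds 4 vertices, so the decomposition has width 3, which upper-bounds the treewidth. Conversely, {1, 4, 5, 6} is a clique of size 4, and the vertices of any clique must share a bag in every tree decomposition; so some bag has ≥ 4 vertices and tw(G) ≥ 3. Therefore the treewidth is 3.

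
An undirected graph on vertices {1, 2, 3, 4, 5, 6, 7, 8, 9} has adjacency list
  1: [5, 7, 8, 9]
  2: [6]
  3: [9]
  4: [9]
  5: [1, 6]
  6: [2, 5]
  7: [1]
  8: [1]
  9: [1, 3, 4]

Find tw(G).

A width-1 tree decomposition is:
Bags: B1 = {1, 9}  B2 = {1, 8}  B3 = {1, 7}  B4 = {4, 9}  B5 = {1, 5}  B6 = {5, 6}  B7 = {2, 6}  B8 = {3, 9}
Tree: B1–B2, B1–B3, B1–B4, B2–B5, B5–B6, B6–B7, B4–B8
Each bag holds 2 vertices, so the decomposition has width 1, which upper-bounds the treewidth. G has an edge, so its treewidth is at least 1. Combining the bounds, tw(G) = 1.

1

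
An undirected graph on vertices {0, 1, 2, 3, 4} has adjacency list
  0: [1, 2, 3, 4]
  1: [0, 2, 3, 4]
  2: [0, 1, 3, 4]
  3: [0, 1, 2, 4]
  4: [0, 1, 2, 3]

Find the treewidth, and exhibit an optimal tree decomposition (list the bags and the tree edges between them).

A single bag containing all 5 vertices is trivially a valid decomposition of width 4. On the other hand G contains the 5-clique {0, 1, 2, 3, 4}. A clique must lie in a single bag of any decomposition, so no decomposition can have width below 4. Therefore the treewidth is 4.

Treewidth 4.
One such decomposition:
Bags: B1 = {0, 1, 2, 3, 4}
Tree: (single bag)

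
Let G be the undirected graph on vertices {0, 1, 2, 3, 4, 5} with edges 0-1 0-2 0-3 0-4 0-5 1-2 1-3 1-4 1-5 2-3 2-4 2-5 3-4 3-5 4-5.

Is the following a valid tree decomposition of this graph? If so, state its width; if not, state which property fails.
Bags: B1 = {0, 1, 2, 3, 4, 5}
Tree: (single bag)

Yes; width 5.

Vertex coverage: the bags together contain {0, 1, 2, 3, 4, 5}, the full vertex set. Edge coverage: each edge of G has both endpoints in at least one bag. Running intersection: for every vertex, the bags containing it form a connected subtree. All three properties hold, so this is a valid tree decomposition of width max|bag| − 1 = 5, and hence tw(G) ≤ 5.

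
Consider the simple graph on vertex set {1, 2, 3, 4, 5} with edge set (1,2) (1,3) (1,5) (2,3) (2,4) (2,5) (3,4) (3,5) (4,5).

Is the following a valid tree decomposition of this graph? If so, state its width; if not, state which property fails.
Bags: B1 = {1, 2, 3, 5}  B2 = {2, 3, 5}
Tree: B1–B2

No — vertex 4 appears in no bag.

A tree decomposition must satisfy three properties: every vertex lies in some bag; for every edge, both endpoints lie together in some bag; and for every vertex, the bags containing it form a connected subtree. Here vertex 4 appears in no bag, so the decomposition is invalid.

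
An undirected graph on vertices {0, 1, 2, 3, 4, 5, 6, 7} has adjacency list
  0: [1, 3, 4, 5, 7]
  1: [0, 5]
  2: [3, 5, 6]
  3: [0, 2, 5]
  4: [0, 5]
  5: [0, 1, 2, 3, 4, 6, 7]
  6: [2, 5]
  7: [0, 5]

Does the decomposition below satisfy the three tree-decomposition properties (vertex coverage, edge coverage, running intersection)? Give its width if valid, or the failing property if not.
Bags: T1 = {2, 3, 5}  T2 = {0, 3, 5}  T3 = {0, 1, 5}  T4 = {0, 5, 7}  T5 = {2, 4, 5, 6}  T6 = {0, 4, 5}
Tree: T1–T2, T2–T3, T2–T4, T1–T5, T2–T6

No — bags containing vertex 4 are not connected in the tree.

A tree decomposition must satisfy three properties: every vertex lies in some bag; for every edge, both endpoints lie together in some bag; and for every vertex, the bags containing it form a connected subtree. Here bags containing vertex 4 are not connected in the tree, so the decomposition is invalid.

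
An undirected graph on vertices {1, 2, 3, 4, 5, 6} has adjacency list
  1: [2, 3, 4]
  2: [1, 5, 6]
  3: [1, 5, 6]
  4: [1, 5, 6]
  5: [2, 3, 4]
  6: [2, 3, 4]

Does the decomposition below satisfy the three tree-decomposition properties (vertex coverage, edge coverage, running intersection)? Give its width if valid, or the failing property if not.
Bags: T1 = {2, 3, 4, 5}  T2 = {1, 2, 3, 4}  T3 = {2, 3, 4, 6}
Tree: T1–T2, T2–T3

Checking the three conditions: (i) the bags cover all of {1, 2, 3, 4, 5, 6}; (ii) for each edge, some bag contains both endpoints; (iii) the bags containing any fixed vertex form a subtree. All hold, so the decomposition is valid with width 4 − 1 = 3.

Yes; width 3.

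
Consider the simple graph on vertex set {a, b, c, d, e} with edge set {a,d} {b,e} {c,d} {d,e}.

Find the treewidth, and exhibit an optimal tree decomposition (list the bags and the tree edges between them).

The largest bag has 2 vertices, giving width 1; this decomposition certifies tw(G) ≤ 1. Since G has at least one edge (e.g. d–c), it is not an edgeless graph, so tw(G) ≥ 1. Combining the bounds, tw(G) = 1.

Treewidth 1.
One optimal decomposition is:
Bags: B1 = {c, d}  B2 = {d, e}  B3 = {b, e}  B4 = {a, d}
Tree: B1–B2, B2–B3, B1–B4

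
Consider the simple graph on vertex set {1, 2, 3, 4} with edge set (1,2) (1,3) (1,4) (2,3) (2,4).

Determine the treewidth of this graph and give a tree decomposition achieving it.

The largest bag has 3 vertices, giving width 2; this decomposition certifies tw(G) ≤ 2. On the other hand G contains the 3-clique {1, 2, 3}. A clique must lie in a single bag of any decomposition, so no decomposition can have width below 2. Combining the bounds, tw(G) = 2.

Treewidth 2.
One optimal decomposition is:
Bags: B1 = {1, 2, 4}  B2 = {1, 2, 3}
Tree: B1–B2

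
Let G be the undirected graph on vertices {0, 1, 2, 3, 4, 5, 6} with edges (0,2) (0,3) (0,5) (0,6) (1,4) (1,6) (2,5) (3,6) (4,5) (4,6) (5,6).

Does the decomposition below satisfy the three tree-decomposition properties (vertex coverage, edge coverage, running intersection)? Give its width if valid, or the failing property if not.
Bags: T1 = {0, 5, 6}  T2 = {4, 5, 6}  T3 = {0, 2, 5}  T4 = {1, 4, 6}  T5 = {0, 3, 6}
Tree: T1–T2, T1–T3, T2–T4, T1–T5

Yes; width 2.

Every vertex of G appears in some bag (union = {0, 1, 2, 3, 4, 5, 6}); every edge is covered by a bag; and for each vertex v the set of bags containing v is connected in the bag tree. The decomposition is therefore valid. The largest bag has 3 vertices, so the width is 2.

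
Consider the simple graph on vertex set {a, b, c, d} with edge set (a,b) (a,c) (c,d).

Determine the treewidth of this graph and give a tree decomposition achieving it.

The largest bag has 2 vertices, giving width 1; this decomposition certifies tw(G) ≤ 1. G has an edge, so its treewidth is at least 1. Hence tw(G) = 1 exactly.

Treewidth 1.
One optimal decomposition is:
Bags: B1 = {c, d}  B2 = {a, c}  B3 = {a, b}
Tree: B1–B2, B2–B3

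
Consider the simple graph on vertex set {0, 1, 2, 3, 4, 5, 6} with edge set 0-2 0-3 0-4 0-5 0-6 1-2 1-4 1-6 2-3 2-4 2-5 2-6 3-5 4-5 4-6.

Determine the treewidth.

A width-3 tree decomposition is:
Bags: B1 = {0, 2, 3, 5}  B2 = {0, 2, 4, 5}  B3 = {0, 2, 4, 6}  B4 = {1, 2, 4, 6}
Tree: B1–B2, B2–B3, B3–B4
Every bag has size at most 4, so the width is 4 − 1 = 3 and tw(G) ≤ 3. On the other hand G contains the 4-clique {0, 2, 3, 5}. A clique must lie in a single bag of any decomposition, so no decomposition can have width below 3. Combining the bounds, tw(G) = 3.

3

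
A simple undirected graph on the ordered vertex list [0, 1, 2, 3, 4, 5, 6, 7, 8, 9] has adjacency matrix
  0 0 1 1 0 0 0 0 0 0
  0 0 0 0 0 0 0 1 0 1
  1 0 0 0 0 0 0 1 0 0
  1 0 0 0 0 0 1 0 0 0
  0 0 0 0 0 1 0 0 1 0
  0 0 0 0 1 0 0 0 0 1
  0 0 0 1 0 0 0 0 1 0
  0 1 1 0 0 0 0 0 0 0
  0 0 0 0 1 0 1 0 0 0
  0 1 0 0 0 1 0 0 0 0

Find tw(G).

2

A width-2 tree decomposition is:
Bags: B1 = {4, 6, 8}  B2 = {3, 4, 6}  B3 = {0, 3, 4}  B4 = {0, 2, 4}  B5 = {2, 4, 7}  B6 = {1, 4, 7}  B7 = {1, 4, 9}  B8 = {4, 5, 9}
Tree: B1–B2, B2–B3, B3–B4, B4–B5, B5–B6, B6–B7, B7–B8
Each bag holds 3 vertices, so the decomposition has width 2, which upper-bounds the treewidth. For the lower bound, G contains the cycle 4–8–6–3–0–2–7–1–9–5–4, so G is not a forest; only forests have treewidth ≤ 1, hence tw(G) ≥ 2. The upper and lower bounds meet at 2, so that is the treewidth.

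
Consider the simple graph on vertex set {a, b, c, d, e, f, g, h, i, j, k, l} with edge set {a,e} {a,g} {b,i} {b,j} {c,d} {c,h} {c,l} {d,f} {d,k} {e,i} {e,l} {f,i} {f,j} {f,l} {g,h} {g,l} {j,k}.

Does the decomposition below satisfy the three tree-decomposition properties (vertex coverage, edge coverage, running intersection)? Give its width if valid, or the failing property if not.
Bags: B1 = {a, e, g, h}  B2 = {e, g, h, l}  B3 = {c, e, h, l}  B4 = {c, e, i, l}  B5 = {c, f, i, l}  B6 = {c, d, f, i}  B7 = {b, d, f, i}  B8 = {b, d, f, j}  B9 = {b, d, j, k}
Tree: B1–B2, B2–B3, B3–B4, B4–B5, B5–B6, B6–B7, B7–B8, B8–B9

Yes; width 3.

Every vertex of G appears in some bag (union = {a, b, c, d, e, f, g, h, i, j, k, l}); every edge is covered by a bag; and for each vertex v the set of bags containing v is connected in the bag tree. The decomposition is therefore valid. The largest bag has 4 vertices, so the width is 3.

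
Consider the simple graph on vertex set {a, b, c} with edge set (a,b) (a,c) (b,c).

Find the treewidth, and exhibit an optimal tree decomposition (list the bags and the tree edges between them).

A single bag containing all 3 vertices is trivially a valid decomposition of width 2. For the lower bound, the 3 vertices {a, b, c} are pairwise adjacent, and any tree decomposition puts a clique entirely inside one bag — forcing width ≥ 2. Combining the bounds, tw(G) = 2.

Treewidth 2.
Bags: B1 = {a, b, c}
Tree: (single bag)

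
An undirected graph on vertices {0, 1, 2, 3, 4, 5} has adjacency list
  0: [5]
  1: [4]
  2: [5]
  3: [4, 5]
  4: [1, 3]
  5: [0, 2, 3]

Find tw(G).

A width-1 tree decomposition is:
Bags: B1 = {3, 4}  B2 = {3, 5}  B3 = {0, 5}  B4 = {2, 5}  B5 = {1, 4}
Tree: B1–B2, B2–B3, B3–B4, B1–B5
Every bag has size at most 2, so the width is 2 − 1 = 1 and tw(G) ≤ 1. Since G has at least one edge (e.g. 4–3), it is not an edgeless graph, so tw(G) ≥ 1. Combining the bounds, tw(G) = 1.

1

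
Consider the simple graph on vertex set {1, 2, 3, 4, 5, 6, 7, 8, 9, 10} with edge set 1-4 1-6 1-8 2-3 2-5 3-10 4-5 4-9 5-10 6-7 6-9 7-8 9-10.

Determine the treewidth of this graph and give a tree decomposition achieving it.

Every bag has size at most 3, so the width is 3 − 1 = 2 and tw(G) ≤ 2. Since 8–7–6–1–8 is a cycle in G, G is not acyclic. Forests are exactly the graphs of treewidth ≤ 1, so tw(G) ≥ 2. Combining the bounds, tw(G) = 2.

Treewidth 2.
One such decomposition:
Bags: B1 = {1, 7, 8}  B2 = {1, 6, 7}  B3 = {1, 4, 6}  B4 = {4, 6, 9}  B5 = {4, 5, 9}  B6 = {5, 9, 10}  B7 = {2, 5, 10}  B8 = {2, 3, 10}
Tree: B1–B2, B2–B3, B3–B4, B4–B5, B5–B6, B6–B7, B7–B8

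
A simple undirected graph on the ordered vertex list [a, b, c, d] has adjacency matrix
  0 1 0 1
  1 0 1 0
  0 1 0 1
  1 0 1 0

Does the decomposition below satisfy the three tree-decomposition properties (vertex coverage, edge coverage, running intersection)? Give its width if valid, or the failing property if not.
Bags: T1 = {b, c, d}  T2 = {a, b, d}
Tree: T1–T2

Checking the three conditions: (i) the bags cover all of {a, b, c, d}; (ii) for each edge, some bag contains both endpoints; (iii) the bags containing any fixed vertex form a subtree. All hold, so the decomposition is valid with width 3 − 1 = 2.

Yes; width 2.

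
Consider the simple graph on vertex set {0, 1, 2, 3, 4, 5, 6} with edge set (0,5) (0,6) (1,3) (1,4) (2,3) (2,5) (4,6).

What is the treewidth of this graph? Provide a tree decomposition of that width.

Treewidth 2.
One optimal decomposition is:
Bags: B1 = {2, 3, 5}  B2 = {0, 3, 5}  B3 = {0, 3, 6}  B4 = {3, 4, 6}  B5 = {1, 3, 4}
Tree: B1–B2, B2–B3, B3–B4, B4–B5

The largest bag has 3 vertices, giving width 2; this decomposition certifies tw(G) ≤ 2. For the lower bound, G contains the cycle 3–2–5–0–6–4–1–3, so G is not a forest; only forests have treewidth ≤ 1, hence tw(G) ≥ 2. Hence tw(G) = 2 exactly.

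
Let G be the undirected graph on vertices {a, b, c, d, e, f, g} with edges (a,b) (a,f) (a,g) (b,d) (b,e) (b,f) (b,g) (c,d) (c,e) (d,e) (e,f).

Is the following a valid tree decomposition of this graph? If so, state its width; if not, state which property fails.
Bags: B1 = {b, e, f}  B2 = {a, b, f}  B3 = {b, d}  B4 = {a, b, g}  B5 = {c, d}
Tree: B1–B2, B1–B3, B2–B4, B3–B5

No — edge (e,d) lies in no bag.

A tree decomposition must satisfy three properties: every vertex lies in some bag; for every edge, both endpoints lie together in some bag; and for every vertex, the bags containing it form a connected subtree. Here edge (e,d) lies in no bag, so the decomposition is invalid.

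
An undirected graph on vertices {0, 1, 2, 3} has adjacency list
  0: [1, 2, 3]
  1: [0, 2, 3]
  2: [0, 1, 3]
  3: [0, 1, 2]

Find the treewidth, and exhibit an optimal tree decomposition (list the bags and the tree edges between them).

With just one bag of size 4, the width is 4 − 1 = 3, so tw(G) ≤ 3. On the other hand G contains the 4-clique {0, 1, 2, 3}. A clique must lie in a single bag of any decomposition, so no decomposition can have width below 3. Hence tw(G) = 3 exactly.

Treewidth 3.
One optimal decomposition is:
Bags: B1 = {0, 1, 2, 3}
Tree: (single bag)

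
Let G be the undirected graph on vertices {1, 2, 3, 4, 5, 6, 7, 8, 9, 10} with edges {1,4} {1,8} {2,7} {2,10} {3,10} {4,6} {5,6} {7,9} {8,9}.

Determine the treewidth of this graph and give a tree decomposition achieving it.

Treewidth 1.
One optimal decomposition is:
Bags: B1 = {3, 10}  B2 = {2, 10}  B3 = {2, 7}  B4 = {7, 9}  B5 = {8, 9}  B6 = {1, 8}  B7 = {1, 4}  B8 = {4, 6}  B9 = {5, 6}
Tree: B1–B2, B2–B3, B3–B4, B4–B5, B5–B6, B6–B7, B7–B8, B8–B9

Each bag holds 2 vertices, so the decomposition has width 1, which upper-bounds the treewidth. Any graph with an edge has treewidth ≥ 1, and G has the edge 3–10. Combining the bounds, tw(G) = 1.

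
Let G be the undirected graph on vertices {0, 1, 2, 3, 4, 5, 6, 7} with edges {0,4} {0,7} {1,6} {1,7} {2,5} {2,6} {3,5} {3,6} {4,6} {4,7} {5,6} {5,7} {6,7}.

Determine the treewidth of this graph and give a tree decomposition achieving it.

Every bag has size at most 3, so the width is 3 − 1 = 2 and tw(G) ≤ 2. On the other hand G contains the 3-clique {0, 4, 7}. A clique must lie in a single bag of any decomposition, so no decomposition can have width below 2. Therefore the treewidth is 2.

Treewidth 2.
One optimal decomposition is:
Bags: B1 = {3, 5, 6}  B2 = {5, 6, 7}  B3 = {2, 5, 6}  B4 = {1, 6, 7}  B5 = {4, 6, 7}  B6 = {0, 4, 7}
Tree: B1–B2, B2–B3, B2–B4, B4–B5, B5–B6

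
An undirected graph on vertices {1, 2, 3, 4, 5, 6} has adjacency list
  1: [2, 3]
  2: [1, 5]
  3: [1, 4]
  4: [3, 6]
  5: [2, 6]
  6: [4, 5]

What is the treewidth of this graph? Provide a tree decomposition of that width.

Treewidth 2.
One such decomposition:
Bags: B1 = {3, 4, 6}  B2 = {1, 3, 6}  B3 = {1, 2, 6}  B4 = {2, 5, 6}
Tree: B1–B2, B2–B3, B3–B4

Each bag holds 3 vertices, so the decomposition has width 2, which upper-bounds the treewidth. For the lower bound, G contains the cycle 6–4–3–1–2–5–6, so G is not a forest; only forests have treewidth ≤ 1, hence tw(G) ≥ 2. Hence tw(G) = 2 exactly.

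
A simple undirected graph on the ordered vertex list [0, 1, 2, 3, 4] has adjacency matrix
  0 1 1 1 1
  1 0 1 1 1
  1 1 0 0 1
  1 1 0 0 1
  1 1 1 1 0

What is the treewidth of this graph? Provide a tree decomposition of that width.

Each bag holds 4 vertices, so the decomposition has width 3, which upper-bounds the treewidth. Conversely, {0, 1, 2, 4} is a clique of size 4, and the vertices of any clique must share a bag in every tree decomposition; so some bag has ≥ 4 vertices and tw(G) ≥ 3. The upper and lower bounds meet at 3, so that is the treewidth.

Treewidth 3.
One optimal decomposition is:
Bags: B1 = {0, 1, 3, 4}  B2 = {0, 1, 2, 4}
Tree: B1–B2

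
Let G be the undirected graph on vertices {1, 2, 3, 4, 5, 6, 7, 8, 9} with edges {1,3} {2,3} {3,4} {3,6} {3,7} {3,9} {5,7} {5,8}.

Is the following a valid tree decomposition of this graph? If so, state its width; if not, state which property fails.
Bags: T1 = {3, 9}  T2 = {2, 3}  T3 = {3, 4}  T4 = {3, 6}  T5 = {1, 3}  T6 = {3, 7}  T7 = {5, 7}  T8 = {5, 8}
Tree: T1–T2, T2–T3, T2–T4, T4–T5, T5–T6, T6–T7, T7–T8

Every vertex of G appears in some bag (union = {1, 2, 3, 4, 5, 6, 7, 8, 9}); every edge is covered by a bag; and for each vertex v the set of bags containing v is connected in the bag tree. The decomposition is therefore valid. The largest bag has 2 vertices, so the width is 1.

Yes; width 1.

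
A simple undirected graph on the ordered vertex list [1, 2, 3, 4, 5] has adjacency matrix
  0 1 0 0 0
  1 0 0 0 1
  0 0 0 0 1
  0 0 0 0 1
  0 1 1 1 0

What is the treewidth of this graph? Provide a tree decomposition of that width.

Treewidth 1.
One such decomposition:
Bags: B1 = {4, 5}  B2 = {2, 5}  B3 = {1, 2}  B4 = {3, 5}
Tree: B1–B2, B2–B3, B1–B4

Each bag holds 2 vertices, so the decomposition has width 1, which upper-bounds the treewidth. G has an edge, so its treewidth is at least 1. Combining the bounds, tw(G) = 1.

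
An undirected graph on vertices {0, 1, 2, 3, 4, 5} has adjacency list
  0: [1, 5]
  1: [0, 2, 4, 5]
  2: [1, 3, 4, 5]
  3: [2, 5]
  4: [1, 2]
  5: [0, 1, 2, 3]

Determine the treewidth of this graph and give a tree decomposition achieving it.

Treewidth 2.
One optimal decomposition is:
Bags: B1 = {0, 1, 5}  B2 = {1, 2, 5}  B3 = {2, 3, 5}  B4 = {1, 2, 4}
Tree: B1–B2, B2–B3, B2–B4

Each bag holds 3 vertices, so the decomposition has width 2, which upper-bounds the treewidth. For the lower bound, the 3 vertices {0, 1, 5} are pairwise adjacent, and any tree decomposition puts a clique entirely inside one bag — forcing width ≥ 2. Hence tw(G) = 2 exactly.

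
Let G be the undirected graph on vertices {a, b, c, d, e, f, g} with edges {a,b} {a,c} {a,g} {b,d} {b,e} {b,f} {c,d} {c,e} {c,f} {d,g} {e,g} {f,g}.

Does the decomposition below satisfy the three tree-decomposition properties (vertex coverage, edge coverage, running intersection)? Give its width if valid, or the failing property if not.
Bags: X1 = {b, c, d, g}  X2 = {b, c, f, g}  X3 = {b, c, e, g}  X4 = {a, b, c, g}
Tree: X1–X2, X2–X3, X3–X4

Yes; width 3.

Every vertex of G appears in some bag (union = {a, b, c, d, e, f, g}); every edge is covered by a bag; and for each vertex v the set of bags containing v is connected in the bag tree. The decomposition is therefore valid. The largest bag has 4 vertices, so the width is 3.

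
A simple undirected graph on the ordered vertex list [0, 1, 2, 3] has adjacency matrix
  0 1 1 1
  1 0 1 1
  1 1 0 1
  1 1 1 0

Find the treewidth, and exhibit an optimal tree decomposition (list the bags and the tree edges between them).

A single bag containing all 4 vertices is trivially a valid decomposition of width 3. On the other hand G contains the 4-clique {0, 1, 2, 3}. A clique must lie in a single bag of any decomposition, so no decomposition can have width below 3. Combining the bounds, tw(G) = 3.

Treewidth 3.
One optimal decomposition is:
Bags: B1 = {0, 1, 2, 3}
Tree: (single bag)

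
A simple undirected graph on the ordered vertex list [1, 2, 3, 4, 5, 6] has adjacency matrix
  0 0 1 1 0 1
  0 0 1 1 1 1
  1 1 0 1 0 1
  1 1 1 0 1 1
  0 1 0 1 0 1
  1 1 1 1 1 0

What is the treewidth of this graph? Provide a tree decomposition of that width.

Treewidth 3.
One optimal decomposition is:
Bags: B1 = {2, 4, 5, 6}  B2 = {2, 3, 4, 6}  B3 = {1, 3, 4, 6}
Tree: B1–B2, B2–B3

The largest bag has 4 vertices, giving width 3; this decomposition certifies tw(G) ≤ 3. For the lower bound, the 4 vertices {1, 3, 4, 6} are pairwise adjacent, and any tree decomposition puts a clique entirely inside one bag — forcing width ≥ 3. Hence tw(G) = 3 exactly.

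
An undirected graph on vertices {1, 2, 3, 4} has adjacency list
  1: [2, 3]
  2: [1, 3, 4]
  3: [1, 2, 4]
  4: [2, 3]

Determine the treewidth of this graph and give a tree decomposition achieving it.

Treewidth 2.
One optimal decomposition is:
Bags: B1 = {1, 2, 3}  B2 = {2, 3, 4}
Tree: B1–B2

Every bag has size at most 3, so the width is 3 − 1 = 2 and tw(G) ≤ 2. Conversely, {1, 2, 3} is a clique of size 3, and the vertices of any clique must share a bag in every tree decomposition; so some bag has ≥ 3 vertices and tw(G) ≥ 2. Combining the bounds, tw(G) = 2.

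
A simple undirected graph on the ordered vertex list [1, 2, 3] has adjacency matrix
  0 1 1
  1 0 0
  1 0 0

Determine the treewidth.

1

A width-1 tree decomposition is:
Bags: B1 = {1, 3}  B2 = {1, 2}
Tree: B1–B2
The largest bag has 2 vertices, giving width 1; this decomposition certifies tw(G) ≤ 1. Since G has at least one edge (e.g. 3–1), it is not an edgeless graph, so tw(G) ≥ 1. Hence tw(G) = 1 exactly.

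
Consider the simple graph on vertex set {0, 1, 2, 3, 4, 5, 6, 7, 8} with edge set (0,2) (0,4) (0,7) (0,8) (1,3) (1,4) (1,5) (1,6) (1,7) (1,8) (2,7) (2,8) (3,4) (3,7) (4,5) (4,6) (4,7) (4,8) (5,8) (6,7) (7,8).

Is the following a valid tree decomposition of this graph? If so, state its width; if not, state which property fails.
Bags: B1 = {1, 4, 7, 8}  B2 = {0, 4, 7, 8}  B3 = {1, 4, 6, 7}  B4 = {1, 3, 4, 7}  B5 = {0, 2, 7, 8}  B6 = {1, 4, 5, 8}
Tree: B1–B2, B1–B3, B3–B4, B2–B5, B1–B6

Every vertex of G appears in some bag (union = {0, 1, 2, 3, 4, 5, 6, 7, 8}); every edge is covered by a bag; and for each vertex v the set of bags containing v is connected in the bag tree. The decomposition is therefore valid. The largest bag has 4 vertices, so the width is 3.

Yes; width 3.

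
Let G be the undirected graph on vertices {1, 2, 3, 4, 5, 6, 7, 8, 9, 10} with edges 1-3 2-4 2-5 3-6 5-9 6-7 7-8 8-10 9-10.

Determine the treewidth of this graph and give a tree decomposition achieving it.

Every bag has size at most 2, so the width is 2 − 1 = 1 and tw(G) ≤ 1. Since G has at least one edge (e.g. 1–3), it is not an edgeless graph, so tw(G) ≥ 1. Hence tw(G) = 1 exactly.

Treewidth 1.
Bags: B1 = {1, 3}  B2 = {3, 6}  B3 = {6, 7}  B4 = {7, 8}  B5 = {8, 10}  B6 = {9, 10}  B7 = {5, 9}  B8 = {2, 5}  B9 = {2, 4}
Tree: B1–B2, B2–B3, B3–B4, B4–B5, B5–B6, B6–B7, B7–B8, B8–B9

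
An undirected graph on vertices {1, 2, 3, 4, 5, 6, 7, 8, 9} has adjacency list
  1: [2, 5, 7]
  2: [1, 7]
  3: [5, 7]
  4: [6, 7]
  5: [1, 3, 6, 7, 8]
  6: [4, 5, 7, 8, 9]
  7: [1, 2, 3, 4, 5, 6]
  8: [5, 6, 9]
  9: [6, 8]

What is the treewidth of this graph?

A width-2 tree decomposition is:
Bags: B1 = {3, 5, 7}  B2 = {5, 6, 7}  B3 = {1, 5, 7}  B4 = {1, 2, 7}  B5 = {5, 6, 8}  B6 = {4, 6, 7}  B7 = {6, 8, 9}
Tree: B1–B2, B2–B3, B3–B4, B2–B5, B2–B6, B5–B7
The largest bag has 3 vertices, giving width 2; this decomposition certifies tw(G) ≤ 2. On the other hand G contains the 3-clique {6, 8, 9}. A clique must lie in a single bag of any decomposition, so no decomposition can have width below 2. Hence tw(G) = 2 exactly.

2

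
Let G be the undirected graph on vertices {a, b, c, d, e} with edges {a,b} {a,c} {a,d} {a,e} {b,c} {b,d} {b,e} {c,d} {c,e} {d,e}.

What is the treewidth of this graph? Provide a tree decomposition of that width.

A single bag containing all 5 vertices is trivially a valid decomposition of width 4. On the other hand G contains the 5-clique {a, b, c, d, e}. A clique must lie in a single bag of any decomposition, so no decomposition can have width below 4. Combining the bounds, tw(G) = 4.

Treewidth 4.
Bags: B1 = {a, b, c, d, e}
Tree: (single bag)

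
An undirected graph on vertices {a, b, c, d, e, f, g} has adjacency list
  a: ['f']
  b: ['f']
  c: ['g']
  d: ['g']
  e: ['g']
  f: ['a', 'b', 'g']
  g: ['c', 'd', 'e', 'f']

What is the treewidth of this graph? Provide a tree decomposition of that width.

Every bag has size at most 2, so the width is 2 − 1 = 1 and tw(G) ≤ 1. G has an edge, so its treewidth is at least 1. Therefore the treewidth is 1.

Treewidth 1.
Bags: B1 = {c, g}  B2 = {e, g}  B3 = {f, g}  B4 = {d, g}  B5 = {b, f}  B6 = {a, f}
Tree: B1–B2, B1–B3, B2–B4, B3–B5, B5–B6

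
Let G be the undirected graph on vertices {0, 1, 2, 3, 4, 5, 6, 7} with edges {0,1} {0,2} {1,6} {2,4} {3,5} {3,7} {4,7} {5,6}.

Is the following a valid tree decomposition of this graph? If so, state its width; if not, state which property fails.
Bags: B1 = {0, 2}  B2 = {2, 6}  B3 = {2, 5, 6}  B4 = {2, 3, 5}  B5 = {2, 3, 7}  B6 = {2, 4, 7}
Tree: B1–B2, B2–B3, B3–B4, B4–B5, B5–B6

A tree decomposition must satisfy three properties: every vertex lies in some bag; for every edge, both endpoints lie together in some bag; and for every vertex, the bags containing it form a connected subtree. Here vertex 1 appears in no bag, so the decomposition is invalid.

No — vertex 1 appears in no bag.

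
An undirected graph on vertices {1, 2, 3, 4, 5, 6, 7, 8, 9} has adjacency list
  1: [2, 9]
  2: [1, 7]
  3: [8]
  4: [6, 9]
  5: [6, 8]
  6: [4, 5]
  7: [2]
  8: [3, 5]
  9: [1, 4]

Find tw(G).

A width-1 tree decomposition is:
Bags: B1 = {2, 7}  B2 = {1, 2}  B3 = {1, 9}  B4 = {4, 9}  B5 = {4, 6}  B6 = {5, 6}  B7 = {5, 8}  B8 = {3, 8}
Tree: B1–B2, B2–B3, B3–B4, B4–B5, B5–B6, B6–B7, B7–B8
The largest bag has 2 vertices, giving width 1; this decomposition certifies tw(G) ≤ 1. Since G has at least one edge (e.g. 7–2), it is not an edgeless graph, so tw(G) ≥ 1. Combining the bounds, tw(G) = 1.

1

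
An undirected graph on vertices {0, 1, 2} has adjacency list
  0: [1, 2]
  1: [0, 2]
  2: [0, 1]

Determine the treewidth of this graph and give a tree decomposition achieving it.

Treewidth 2.
One optimal decomposition is:
Bags: B1 = {0, 1, 2}
Tree: (single bag)

A single bag containing all 3 vertices is trivially a valid decomposition of width 2. On the other hand G contains the 3-clique {0, 1, 2}. A clique must lie in a single bag of any decomposition, so no decomposition can have width below 2. Hence tw(G) = 2 exactly.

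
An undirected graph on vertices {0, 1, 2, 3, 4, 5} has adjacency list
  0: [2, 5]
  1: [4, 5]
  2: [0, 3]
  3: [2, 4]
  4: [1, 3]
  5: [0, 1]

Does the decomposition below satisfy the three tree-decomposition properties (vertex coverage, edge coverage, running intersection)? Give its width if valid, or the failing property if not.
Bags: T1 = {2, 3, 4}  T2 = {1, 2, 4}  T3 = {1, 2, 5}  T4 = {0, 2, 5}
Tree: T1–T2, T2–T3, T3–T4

Yes; width 2.

Every vertex of G appears in some bag (union = {0, 1, 2, 3, 4, 5}); every edge is covered by a bag; and for each vertex v the set of bags containing v is connected in the bag tree. The decomposition is therefore valid. The largest bag has 3 vertices, so the width is 2.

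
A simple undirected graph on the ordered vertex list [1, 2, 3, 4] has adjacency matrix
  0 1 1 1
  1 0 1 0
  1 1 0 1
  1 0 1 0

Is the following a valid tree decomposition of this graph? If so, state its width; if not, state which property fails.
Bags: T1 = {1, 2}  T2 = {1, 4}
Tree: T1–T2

No — vertex 3 appears in no bag.

A tree decomposition must satisfy three properties: every vertex lies in some bag; for every edge, both endpoints lie together in some bag; and for every vertex, the bags containing it form a connected subtree. Here vertex 3 appears in no bag, so the decomposition is invalid.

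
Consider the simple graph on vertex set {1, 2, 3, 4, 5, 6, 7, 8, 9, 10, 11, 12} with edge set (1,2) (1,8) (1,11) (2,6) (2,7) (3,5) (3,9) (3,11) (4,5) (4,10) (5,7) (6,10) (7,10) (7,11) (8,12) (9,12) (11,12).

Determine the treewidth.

A width-3 tree decomposition is:
Bags: B1 = {3, 8, 9, 12}  B2 = {3, 8, 11, 12}  B3 = {1, 3, 8, 11}  B4 = {1, 3, 5, 11}  B5 = {1, 5, 7, 11}  B6 = {1, 2, 5, 7}  B7 = {2, 4, 5, 7}  B8 = {2, 4, 7, 10}  B9 = {2, 4, 6, 10}
Tree: B1–B2, B2–B3, B3–B4, B4–B5, B5–B6, B6–B7, B7–B8, B8–B9
The largest bag has 4 vertices, giving width 3; this decomposition certifies tw(G) ≤ 3. For the lower bound: the 4 vertex sets {8,9,12}, {3}, {11}, {1,2,5,7} are disjoint, each induces a connected subgraph, and every pair is joined by at least one edge of G. Contracting each set to a single vertex therefore yields K_{4} as a minor, and since treewidth is minor-monotone, tw(G) ≥ tw(K_{4}) = 3. Hence tw(G) = 3 exactly.

3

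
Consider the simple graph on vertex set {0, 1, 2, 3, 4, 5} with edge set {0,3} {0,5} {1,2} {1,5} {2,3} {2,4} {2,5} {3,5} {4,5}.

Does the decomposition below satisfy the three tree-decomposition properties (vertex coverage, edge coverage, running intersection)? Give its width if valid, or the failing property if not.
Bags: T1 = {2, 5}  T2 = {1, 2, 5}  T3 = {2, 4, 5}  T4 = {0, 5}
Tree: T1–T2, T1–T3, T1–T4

A tree decomposition must satisfy three properties: every vertex lies in some bag; for every edge, both endpoints lie together in some bag; and for every vertex, the bags containing it form a connected subtree. Here vertex 3 appears in no bag, so the decomposition is invalid.

No — vertex 3 appears in no bag.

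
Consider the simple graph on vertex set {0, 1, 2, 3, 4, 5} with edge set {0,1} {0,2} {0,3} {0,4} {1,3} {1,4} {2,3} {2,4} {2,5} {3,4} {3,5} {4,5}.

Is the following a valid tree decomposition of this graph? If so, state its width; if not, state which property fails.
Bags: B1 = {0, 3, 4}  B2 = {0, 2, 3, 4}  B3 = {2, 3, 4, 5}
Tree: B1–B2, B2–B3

No — vertex 1 appears in no bag.

A tree decomposition must satisfy three properties: every vertex lies in some bag; for every edge, both endpoints lie together in some bag; and for every vertex, the bags containing it form a connected subtree. Here vertex 1 appears in no bag, so the decomposition is invalid.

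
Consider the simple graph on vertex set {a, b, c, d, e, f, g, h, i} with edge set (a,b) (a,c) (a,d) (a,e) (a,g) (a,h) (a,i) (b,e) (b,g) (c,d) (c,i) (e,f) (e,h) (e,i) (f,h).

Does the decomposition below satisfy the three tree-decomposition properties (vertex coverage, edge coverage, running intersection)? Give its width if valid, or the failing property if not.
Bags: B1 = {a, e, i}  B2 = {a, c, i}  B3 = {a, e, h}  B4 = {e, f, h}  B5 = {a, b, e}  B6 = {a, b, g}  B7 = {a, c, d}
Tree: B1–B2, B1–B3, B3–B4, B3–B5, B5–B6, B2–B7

Vertex coverage: the bags together contain {a, b, c, d, e, f, g, h, i}, the full vertex set. Edge coverage: each edge of G has both endpoints in at least one bag. Running intersection: for every vertex, the bags containing it form a connected subtree. All three properties hold, so this is a valid tree decomposition of width max|bag| − 1 = 2, and hence tw(G) ≤ 2.

Yes; width 2.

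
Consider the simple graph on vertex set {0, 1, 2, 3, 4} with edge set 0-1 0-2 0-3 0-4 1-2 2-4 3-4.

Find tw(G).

A width-2 tree decomposition is:
Bags: B1 = {0, 3, 4}  B2 = {0, 2, 4}  B3 = {0, 1, 2}
Tree: B1–B2, B2–B3
The largest bag has 3 vertices, giving width 2; this decomposition certifies tw(G) ≤ 2. Conversely, {0, 1, 2} is a clique of size 3, and the vertices of any clique must share a bag in every tree decomposition; so some bag has ≥ 3 vertices and tw(G) ≥ 2. Combining the bounds, tw(G) = 2.

2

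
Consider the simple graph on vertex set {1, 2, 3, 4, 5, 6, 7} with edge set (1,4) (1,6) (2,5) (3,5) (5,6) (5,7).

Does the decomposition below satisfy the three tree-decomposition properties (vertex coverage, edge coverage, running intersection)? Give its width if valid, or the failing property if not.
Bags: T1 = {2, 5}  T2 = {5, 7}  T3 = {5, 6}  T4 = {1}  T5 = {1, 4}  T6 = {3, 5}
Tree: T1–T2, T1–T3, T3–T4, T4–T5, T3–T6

No — edge (6,1) lies in no bag.

A tree decomposition must satisfy three properties: every vertex lies in some bag; for every edge, both endpoints lie together in some bag; and for every vertex, the bags containing it form a connected subtree. Here edge (6,1) lies in no bag, so the decomposition is invalid.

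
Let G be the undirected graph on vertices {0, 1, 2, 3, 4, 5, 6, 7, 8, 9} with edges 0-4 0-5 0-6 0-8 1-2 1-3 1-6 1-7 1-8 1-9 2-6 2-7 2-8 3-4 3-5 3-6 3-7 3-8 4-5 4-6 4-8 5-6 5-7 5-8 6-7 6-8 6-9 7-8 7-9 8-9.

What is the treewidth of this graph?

A width-4 tree decomposition is:
Bags: B1 = {3, 5, 6, 7, 8}  B2 = {1, 3, 6, 7, 8}  B3 = {3, 4, 5, 6, 8}  B4 = {1, 6, 7, 8, 9}  B5 = {1, 2, 6, 7, 8}  B6 = {0, 4, 5, 6, 8}
Tree: B1–B2, B1–B3, B2–B4, B4–B5, B3–B6
Every bag has size at most 5, so the width is 5 − 1 = 4 and tw(G) ≤ 4. On the other hand G contains the 5-clique {0, 4, 5, 6, 8}. A clique must lie in a single bag of any decomposition, so no decomposition can have width below 4. The upper and lower bounds meet at 4, so that is the treewidth.

4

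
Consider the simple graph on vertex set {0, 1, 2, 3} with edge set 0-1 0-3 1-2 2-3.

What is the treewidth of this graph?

A width-2 tree decomposition is:
Bags: B1 = {0, 1, 3}  B2 = {1, 2, 3}
Tree: B1–B2
The largest bag has 3 vertices, giving width 2; this decomposition certifies tw(G) ≤ 2. For the lower bound, G contains the cycle 3–0–1–2–3, so G is not a forest; only forests have treewidth ≤ 1, hence tw(G) ≥ 2. Combining the bounds, tw(G) = 2.

2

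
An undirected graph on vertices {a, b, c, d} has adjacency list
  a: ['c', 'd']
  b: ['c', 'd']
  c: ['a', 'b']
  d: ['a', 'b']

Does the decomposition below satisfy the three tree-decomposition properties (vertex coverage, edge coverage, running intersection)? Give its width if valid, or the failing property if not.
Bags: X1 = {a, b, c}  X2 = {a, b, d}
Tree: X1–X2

Yes; width 2.

Vertex coverage: the bags together contain {a, b, c, d}, the full vertex set. Edge coverage: each edge of G has both endpoints in at least one bag. Running intersection: for every vertex, the bags containing it form a connected subtree. All three properties hold, so this is a valid tree decomposition of width max|bag| − 1 = 2, and hence tw(G) ≤ 2.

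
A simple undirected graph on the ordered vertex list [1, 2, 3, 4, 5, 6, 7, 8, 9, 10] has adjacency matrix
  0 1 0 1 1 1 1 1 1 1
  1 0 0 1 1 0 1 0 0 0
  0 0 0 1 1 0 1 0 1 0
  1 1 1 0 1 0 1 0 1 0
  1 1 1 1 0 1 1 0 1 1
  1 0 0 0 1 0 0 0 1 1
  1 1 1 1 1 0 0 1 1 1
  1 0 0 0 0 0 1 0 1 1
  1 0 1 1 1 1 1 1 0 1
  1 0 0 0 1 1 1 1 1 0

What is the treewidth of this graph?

A width-4 tree decomposition is:
Bags: B1 = {1, 4, 5, 7, 9}  B2 = {1, 5, 7, 9, 10}  B3 = {1, 2, 4, 5, 7}  B4 = {1, 7, 8, 9, 10}  B5 = {3, 4, 5, 7, 9}  B6 = {1, 5, 6, 9, 10}
Tree: B1–B2, B1–B3, B2–B4, B1–B5, B2–B6
Each bag holds 5 vertices, so the decomposition has width 4, which upper-bounds the treewidth. For the lower bound, the 5 vertices {1, 7, 8, 9, 10} are pairwise adjacent, and any tree decomposition puts a clique entirely inside one bag — forcing width ≥ 4. Therefore the treewidth is 4.

4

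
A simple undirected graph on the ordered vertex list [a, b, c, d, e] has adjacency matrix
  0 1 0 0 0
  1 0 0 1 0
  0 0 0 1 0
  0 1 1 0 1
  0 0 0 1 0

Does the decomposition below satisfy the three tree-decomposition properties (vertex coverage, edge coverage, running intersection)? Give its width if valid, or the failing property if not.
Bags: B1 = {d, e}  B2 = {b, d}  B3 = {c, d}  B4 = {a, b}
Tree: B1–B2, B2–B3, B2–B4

Yes; width 1.

Checking the three conditions: (i) the bags cover all of {a, b, c, d, e}; (ii) for each edge, some bag contains both endpoints; (iii) the bags containing any fixed vertex form a subtree. All hold, so the decomposition is valid with width 2 − 1 = 1.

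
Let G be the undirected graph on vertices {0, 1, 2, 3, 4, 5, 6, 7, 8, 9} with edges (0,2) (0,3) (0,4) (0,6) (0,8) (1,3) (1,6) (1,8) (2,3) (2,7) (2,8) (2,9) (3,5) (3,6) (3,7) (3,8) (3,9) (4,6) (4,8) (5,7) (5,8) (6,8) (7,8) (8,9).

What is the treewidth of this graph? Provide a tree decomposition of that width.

Every bag has size at most 4, so the width is 4 − 1 = 3 and tw(G) ≤ 3. Conversely, {1, 3, 6, 8} is a clique of size 4, and the vertices of any clique must share a bag in every tree decomposition; so some bag has ≥ 4 vertices and tw(G) ≥ 3. Combining the bounds, tw(G) = 3.

Treewidth 3.
Bags: B1 = {0, 2, 3, 8}  B2 = {0, 3, 6, 8}  B3 = {2, 3, 7, 8}  B4 = {3, 5, 7, 8}  B5 = {0, 4, 6, 8}  B6 = {2, 3, 8, 9}  B7 = {1, 3, 6, 8}
Tree: B1–B2, B1–B3, B3–B4, B2–B5, B1–B6, B2–B7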